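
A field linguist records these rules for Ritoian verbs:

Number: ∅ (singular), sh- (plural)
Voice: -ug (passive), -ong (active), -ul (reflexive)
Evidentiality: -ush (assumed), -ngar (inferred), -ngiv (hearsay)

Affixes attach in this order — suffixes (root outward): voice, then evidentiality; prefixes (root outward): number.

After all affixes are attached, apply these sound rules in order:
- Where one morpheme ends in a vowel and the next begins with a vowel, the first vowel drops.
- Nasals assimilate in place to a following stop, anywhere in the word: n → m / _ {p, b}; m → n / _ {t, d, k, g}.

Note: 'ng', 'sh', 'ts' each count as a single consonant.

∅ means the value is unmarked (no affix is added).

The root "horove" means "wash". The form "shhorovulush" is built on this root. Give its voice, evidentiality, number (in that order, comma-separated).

Segment: sh-horove-ul-ush.
voice: -ul → reflexive.
evidentiality: -ush → assumed.
number: sh- → plural.

reflexive, assumed, plural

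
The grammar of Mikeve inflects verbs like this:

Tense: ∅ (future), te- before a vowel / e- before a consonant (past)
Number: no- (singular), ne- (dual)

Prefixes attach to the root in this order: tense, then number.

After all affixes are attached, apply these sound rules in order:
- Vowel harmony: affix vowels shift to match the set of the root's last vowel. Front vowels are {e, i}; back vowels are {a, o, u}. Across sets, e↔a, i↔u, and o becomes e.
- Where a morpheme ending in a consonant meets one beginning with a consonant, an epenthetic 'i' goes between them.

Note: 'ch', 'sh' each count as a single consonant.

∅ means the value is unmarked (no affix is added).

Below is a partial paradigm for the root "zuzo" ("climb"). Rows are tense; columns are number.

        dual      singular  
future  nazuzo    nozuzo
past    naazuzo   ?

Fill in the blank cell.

Attach tense past e- (before consonant 'z') → ezuzo.
Attach number singular no- → noezuzo.
Apply vowel harmony: noezuzo → noazuzo.
Epenthesis: no change.

noazuzo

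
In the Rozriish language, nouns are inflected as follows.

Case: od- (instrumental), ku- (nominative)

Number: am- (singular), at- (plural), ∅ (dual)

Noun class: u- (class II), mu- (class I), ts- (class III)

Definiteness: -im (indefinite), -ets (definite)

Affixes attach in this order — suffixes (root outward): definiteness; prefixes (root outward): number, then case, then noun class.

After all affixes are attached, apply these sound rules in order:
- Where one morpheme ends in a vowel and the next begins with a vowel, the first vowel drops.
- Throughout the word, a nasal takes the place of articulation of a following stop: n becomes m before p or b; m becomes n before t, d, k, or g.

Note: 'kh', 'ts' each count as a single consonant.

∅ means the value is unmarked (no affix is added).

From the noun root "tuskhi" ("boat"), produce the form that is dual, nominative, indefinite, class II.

number = dual: zero marking, form stays tuskhi.
Attach case nominative ku- → kutuskhi.
Attach noun class class II u- → ukutuskhi.
Attach definiteness indefinite -im → ukutuskhiim.
Apply vowel deletion: ukutuskhiim → ukutuskhim.
Nasal assimilation: no change.

ukutuskhim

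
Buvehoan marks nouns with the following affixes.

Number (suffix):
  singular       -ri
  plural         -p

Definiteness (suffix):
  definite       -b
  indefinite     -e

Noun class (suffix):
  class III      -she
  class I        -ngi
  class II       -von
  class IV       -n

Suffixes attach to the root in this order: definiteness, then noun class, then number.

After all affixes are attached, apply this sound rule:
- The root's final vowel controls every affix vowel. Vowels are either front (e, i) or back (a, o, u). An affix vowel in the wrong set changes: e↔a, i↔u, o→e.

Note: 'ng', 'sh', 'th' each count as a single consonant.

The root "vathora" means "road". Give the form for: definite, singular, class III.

vathorabsharu

Attach definiteness definite -b → vathorab.
Attach noun class class III -she → vathorabshe.
Attach number singular -ri → vathorabsheri.
Apply vowel harmony: vathorabsheri → vathorabsharu.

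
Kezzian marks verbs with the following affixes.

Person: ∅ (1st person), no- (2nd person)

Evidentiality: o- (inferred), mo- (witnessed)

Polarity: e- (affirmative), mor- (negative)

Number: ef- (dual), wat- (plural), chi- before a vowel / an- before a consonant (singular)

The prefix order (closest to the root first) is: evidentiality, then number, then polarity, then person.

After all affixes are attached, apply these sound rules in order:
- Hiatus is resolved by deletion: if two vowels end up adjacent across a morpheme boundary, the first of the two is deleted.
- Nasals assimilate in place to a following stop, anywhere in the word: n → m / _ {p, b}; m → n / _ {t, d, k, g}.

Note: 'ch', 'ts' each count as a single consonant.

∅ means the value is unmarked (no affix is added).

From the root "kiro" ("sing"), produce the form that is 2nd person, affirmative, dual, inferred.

Attach evidentiality inferred o- → okiro.
Attach number dual ef- → efokiro.
Attach polarity affirmative e- → eefokiro.
Attach person 2nd person no- → noeefokiro.
Apply vowel deletion: noeefokiro → nefokiro.
Nasal assimilation: no change.

nefokiro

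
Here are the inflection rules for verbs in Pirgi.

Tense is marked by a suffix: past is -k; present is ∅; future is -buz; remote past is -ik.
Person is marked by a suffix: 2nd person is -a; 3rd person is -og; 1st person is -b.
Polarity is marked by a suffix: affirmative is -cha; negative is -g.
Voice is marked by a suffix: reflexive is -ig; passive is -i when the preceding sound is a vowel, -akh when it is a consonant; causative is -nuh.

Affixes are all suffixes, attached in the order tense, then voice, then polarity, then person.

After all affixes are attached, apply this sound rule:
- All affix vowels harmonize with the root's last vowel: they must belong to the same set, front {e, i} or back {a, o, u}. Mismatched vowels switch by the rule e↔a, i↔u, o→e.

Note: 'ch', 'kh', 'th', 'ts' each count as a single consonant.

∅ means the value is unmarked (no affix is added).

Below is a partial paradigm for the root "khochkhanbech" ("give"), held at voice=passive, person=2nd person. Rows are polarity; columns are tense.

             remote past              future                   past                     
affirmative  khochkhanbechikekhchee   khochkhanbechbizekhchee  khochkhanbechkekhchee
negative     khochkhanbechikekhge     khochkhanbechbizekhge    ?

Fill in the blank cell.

khochkhanbechkekhge

Attach tense past -k → khochkhanbechk.
Attach voice passive -akh (after consonant 'k') → khochkhanbechkakh.
Attach polarity negative -g → khochkhanbechkakhg.
Attach person 2nd person -a → khochkhanbechkakhga.
Apply vowel harmony: khochkhanbechkakhga → khochkhanbechkekhge.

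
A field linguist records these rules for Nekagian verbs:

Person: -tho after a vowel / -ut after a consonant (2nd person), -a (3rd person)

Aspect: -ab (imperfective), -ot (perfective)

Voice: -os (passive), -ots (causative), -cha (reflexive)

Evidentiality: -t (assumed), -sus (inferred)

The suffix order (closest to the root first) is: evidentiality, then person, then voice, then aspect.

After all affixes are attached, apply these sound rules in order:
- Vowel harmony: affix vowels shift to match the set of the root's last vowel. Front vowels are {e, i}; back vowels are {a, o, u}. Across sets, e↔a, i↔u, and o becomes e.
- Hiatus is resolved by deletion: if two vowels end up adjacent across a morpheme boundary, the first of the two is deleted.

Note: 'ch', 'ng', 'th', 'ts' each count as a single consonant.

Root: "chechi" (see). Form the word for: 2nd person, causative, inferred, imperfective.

chechisisitetseb

Attach evidentiality inferred -sus → chechisus.
Attach person 2nd person -ut (after consonant 's') → chechisusut.
Attach voice causative -ots → chechisusutots.
Attach aspect imperfective -ab → chechisusutotsab.
Apply vowel harmony: chechisusutotsab → chechisisitetseb.
Vowel deletion: no change.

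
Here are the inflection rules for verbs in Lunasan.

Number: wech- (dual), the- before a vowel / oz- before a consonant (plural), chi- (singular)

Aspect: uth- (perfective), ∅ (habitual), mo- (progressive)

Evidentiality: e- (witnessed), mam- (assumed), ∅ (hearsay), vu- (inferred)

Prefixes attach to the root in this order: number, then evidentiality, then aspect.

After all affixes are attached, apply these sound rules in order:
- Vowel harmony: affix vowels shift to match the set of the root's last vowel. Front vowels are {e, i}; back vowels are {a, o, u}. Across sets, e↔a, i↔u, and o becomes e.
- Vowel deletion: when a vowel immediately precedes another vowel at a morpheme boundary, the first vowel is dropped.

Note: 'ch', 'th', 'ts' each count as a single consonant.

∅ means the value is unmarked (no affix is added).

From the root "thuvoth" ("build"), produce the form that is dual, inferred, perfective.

Attach number dual wech- → wechthuvoth.
Attach evidentiality inferred vu- → vuwechthuvoth.
Attach aspect perfective uth- → uthvuwechthuvoth.
Apply vowel harmony: uthvuwechthuvoth → uthvuwachthuvoth.
Vowel deletion: no change.

uthvuwachthuvoth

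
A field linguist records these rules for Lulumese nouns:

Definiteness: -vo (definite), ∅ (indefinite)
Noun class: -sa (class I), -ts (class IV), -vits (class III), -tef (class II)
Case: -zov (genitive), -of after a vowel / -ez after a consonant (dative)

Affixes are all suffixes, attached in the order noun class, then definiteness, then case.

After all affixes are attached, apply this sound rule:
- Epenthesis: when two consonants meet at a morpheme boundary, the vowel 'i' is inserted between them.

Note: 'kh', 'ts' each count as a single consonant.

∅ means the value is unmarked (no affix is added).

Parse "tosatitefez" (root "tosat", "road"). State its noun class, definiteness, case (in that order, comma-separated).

Segment: tosat-tef-ez.
noun class: -tef → class II.
definiteness: ∅ → indefinite.
case: -of/ez → dative.

class II, indefinite, dative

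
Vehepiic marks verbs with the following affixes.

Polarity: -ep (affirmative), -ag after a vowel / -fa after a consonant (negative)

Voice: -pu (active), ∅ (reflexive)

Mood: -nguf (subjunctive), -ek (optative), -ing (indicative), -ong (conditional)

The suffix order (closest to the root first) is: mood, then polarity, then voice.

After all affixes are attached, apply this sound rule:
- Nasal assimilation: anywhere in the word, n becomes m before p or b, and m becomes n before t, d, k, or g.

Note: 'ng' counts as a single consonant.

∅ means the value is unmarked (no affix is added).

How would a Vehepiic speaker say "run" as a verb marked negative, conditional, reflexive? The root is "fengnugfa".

Attach mood conditional -ong → fengnugfaong.
Attach polarity negative -fa (after consonant 'ng') → fengnugfaongfa.
voice = reflexive: zero marking, form stays fengnugfaongfa.
Nasal assimilation: no change.

fengnugfaongfa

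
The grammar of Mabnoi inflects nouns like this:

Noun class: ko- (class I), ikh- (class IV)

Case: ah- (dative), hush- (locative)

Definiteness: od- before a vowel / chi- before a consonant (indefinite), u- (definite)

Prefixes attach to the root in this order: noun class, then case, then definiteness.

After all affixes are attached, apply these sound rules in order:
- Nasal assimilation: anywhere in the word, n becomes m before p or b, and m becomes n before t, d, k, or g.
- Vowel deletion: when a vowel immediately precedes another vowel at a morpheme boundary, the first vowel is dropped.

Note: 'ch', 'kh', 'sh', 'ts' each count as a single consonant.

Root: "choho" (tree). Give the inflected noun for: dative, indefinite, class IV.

odahikhchoho

Attach noun class class IV ikh- → ikhchoho.
Attach case dative ah- → ahikhchoho.
Attach definiteness indefinite od- (before vowel 'a') → odahikhchoho.
Nasal assimilation: no change.
Vowel deletion: no change.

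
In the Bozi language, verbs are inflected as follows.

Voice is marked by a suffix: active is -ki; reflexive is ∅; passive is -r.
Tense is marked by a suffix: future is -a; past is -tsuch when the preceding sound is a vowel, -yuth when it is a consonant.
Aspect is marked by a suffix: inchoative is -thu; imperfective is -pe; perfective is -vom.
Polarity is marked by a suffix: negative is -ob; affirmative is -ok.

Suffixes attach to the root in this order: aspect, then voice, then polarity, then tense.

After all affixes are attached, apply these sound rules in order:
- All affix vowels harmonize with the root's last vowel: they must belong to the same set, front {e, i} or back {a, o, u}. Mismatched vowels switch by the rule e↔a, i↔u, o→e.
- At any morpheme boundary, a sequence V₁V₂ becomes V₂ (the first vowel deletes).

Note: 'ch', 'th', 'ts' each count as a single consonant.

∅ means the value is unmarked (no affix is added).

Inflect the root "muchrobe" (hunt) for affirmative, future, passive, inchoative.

Attach aspect inchoative -thu → muchrobethu.
Attach voice passive -r → muchrobethur.
Attach polarity affirmative -ok → muchrobethurok.
Attach tense future -a → muchrobethuroka.
Apply vowel harmony: muchrobethuroka → muchrobethireke.
Vowel deletion: no change.

muchrobethireke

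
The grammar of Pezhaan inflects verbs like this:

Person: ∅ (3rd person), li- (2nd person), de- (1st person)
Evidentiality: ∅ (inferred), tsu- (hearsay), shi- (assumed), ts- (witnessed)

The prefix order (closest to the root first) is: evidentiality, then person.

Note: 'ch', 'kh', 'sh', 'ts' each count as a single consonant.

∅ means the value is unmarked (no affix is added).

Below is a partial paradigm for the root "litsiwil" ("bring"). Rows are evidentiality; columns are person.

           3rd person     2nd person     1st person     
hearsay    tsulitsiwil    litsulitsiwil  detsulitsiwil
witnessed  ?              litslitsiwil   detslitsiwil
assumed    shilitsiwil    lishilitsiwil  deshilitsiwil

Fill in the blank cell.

Attach evidentiality witnessed ts- → tslitsiwil.
person = 3rd person: zero marking, form stays tslitsiwil.

tslitsiwil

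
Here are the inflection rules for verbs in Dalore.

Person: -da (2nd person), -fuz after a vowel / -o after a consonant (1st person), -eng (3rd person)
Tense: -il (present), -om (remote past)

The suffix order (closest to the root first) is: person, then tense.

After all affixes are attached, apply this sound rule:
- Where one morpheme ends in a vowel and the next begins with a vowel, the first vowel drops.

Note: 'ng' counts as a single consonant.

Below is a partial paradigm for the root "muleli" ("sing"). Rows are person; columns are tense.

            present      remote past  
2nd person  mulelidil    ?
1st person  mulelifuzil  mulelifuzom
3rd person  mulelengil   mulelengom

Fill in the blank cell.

Attach person 2nd person -da → mulelida.
Attach tense remote past -om → mulelidaom.
Apply vowel deletion: mulelidaom → mulelidom.

mulelidom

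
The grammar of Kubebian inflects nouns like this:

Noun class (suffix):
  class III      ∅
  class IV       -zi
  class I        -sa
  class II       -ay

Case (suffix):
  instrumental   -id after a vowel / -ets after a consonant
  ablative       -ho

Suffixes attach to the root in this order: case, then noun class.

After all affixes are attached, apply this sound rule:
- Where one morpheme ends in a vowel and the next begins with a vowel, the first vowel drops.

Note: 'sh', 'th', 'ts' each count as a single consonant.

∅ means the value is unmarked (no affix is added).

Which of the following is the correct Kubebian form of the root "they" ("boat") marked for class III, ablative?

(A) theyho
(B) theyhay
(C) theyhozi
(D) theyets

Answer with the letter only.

A

Attach case ablative -ho → theyho.
noun class = class III: zero marking, form stays theyho.
Vowel deletion: no change.
So the correct form is theyho, option (A).
(B) theyhay is wrong: it uses class II instead of class III for noun class.
(D) theyets is wrong: it uses instrumental instead of ablative for case.
(C) theyhozi is wrong: it uses class IV instead of class III for noun class.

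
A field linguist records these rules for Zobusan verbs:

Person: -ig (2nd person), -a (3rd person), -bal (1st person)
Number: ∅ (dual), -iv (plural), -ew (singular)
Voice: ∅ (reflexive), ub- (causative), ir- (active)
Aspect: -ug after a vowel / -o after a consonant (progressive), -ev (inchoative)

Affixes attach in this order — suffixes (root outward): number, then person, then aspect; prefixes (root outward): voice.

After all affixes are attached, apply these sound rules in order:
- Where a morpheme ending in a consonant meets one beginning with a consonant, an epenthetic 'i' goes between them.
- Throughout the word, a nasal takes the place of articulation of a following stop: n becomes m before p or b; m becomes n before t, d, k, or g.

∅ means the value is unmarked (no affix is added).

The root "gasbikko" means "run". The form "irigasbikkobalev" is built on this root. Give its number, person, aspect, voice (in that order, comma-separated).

dual, 1st person, inchoative, active

Segment: ir-gasbikko-bal-ev.
number: ∅ → dual.
person: -bal → 1st person.
aspect: -ev → inchoative.
voice: ir- → active.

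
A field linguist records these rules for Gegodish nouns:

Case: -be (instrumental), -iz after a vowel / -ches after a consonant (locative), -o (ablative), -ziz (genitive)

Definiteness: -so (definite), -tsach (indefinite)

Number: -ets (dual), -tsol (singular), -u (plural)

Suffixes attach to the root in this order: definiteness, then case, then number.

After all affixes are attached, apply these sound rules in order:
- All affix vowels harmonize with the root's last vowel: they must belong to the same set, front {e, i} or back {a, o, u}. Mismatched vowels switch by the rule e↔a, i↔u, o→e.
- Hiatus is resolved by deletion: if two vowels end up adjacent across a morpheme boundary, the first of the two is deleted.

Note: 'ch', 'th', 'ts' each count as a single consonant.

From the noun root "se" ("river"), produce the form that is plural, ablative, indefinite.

setsechi

Attach definiteness indefinite -tsach → setsach.
Attach case ablative -o → setsacho.
Attach number plural -u → setsachou.
Apply vowel harmony: setsachou → setsechei.
Apply vowel deletion: setsechei → setsechi.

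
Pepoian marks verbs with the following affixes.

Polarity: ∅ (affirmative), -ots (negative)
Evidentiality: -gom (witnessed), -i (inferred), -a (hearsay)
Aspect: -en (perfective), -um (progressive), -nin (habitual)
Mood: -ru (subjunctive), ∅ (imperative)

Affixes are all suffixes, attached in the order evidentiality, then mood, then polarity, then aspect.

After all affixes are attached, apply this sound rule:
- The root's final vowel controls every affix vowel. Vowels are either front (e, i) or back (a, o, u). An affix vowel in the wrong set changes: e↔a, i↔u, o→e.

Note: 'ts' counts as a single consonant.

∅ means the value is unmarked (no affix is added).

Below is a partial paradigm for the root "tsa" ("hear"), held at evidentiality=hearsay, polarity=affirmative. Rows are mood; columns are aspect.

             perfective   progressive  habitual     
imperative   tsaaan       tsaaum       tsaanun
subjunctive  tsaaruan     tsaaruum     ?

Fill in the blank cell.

tsaarunun

Attach evidentiality hearsay -a → tsaa.
Attach mood subjunctive -ru → tsaaru.
polarity = affirmative: zero marking, form stays tsaaru.
Attach aspect habitual -nin → tsaarunin.
Apply vowel harmony: tsaarunin → tsaarunun.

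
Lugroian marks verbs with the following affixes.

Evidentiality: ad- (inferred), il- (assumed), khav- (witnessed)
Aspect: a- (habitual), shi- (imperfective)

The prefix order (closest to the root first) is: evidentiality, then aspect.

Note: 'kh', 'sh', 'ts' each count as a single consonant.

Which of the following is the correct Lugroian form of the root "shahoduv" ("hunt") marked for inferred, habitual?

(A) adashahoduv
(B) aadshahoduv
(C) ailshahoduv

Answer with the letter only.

Attach evidentiality inferred ad- → adshahoduv.
Attach aspect habitual a- → aadshahoduv.
So the correct form is aadshahoduv, option (B).
(A) adashahoduv is wrong: it has the affixes in the wrong order.
(C) ailshahoduv is wrong: it uses assumed instead of inferred for evidentiality.

B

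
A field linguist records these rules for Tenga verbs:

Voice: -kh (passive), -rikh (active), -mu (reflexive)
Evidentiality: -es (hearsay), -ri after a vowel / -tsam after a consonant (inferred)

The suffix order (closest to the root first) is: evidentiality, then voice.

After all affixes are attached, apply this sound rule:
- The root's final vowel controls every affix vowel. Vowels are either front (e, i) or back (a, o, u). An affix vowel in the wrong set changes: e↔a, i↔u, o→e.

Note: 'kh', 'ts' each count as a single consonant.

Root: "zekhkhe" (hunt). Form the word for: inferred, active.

zekhkheririkh

Attach evidentiality inferred -ri (after vowel 'e') → zekhkheri.
Attach voice active -rikh → zekhkheririkh.
Vowel harmony: no change.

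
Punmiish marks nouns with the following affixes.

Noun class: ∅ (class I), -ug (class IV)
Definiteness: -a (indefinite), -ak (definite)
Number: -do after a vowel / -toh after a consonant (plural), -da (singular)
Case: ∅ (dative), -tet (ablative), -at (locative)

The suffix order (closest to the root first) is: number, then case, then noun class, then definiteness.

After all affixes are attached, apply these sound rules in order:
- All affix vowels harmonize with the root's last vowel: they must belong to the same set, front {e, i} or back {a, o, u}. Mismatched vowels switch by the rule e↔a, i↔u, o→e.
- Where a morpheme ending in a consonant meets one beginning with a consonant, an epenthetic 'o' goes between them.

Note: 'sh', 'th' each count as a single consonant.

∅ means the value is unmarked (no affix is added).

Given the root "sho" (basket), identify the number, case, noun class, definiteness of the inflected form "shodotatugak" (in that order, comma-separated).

plural, ablative, class IV, definite

Segment: sho-do-tet-ug-ak.
number: -do/toh → plural.
case: -tet → ablative.
noun class: -ug → class IV.
definiteness: -ak → definite.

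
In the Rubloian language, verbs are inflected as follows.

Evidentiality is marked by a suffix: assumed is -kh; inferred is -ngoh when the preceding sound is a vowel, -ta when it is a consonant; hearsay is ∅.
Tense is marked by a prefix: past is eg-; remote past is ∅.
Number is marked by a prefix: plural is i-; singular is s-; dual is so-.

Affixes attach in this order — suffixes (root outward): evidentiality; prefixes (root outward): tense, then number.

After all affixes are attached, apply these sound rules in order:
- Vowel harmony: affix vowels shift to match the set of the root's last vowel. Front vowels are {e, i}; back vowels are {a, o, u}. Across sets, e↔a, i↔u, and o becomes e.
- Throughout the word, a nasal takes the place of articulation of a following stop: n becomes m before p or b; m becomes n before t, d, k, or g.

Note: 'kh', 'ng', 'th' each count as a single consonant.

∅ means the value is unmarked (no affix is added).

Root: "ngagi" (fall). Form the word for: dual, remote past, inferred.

Attach evidentiality inferred -ngoh (after vowel 'i') → ngagingoh.
tense = remote past: zero marking, form stays ngagingoh.
Attach number dual so- → songagingoh.
Apply vowel harmony: songagingoh → sengagingeh.
Nasal assimilation: no change.

sengagingeh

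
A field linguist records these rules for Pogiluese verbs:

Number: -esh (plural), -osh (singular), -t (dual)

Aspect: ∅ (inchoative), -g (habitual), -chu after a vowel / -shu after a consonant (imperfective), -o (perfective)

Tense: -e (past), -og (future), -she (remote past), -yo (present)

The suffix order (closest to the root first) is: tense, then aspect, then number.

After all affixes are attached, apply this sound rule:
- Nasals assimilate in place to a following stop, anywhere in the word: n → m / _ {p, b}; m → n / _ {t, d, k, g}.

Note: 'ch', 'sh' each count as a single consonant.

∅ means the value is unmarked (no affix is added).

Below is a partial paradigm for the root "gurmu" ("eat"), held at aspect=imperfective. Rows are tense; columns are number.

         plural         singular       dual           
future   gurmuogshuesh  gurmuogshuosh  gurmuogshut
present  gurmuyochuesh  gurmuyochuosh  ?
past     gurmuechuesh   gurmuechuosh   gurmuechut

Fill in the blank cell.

Attach tense present -yo → gurmuyo.
Attach aspect imperfective -chu (after vowel 'o') → gurmuyochu.
Attach number dual -t → gurmuyochut.
Nasal assimilation: no change.

gurmuyochut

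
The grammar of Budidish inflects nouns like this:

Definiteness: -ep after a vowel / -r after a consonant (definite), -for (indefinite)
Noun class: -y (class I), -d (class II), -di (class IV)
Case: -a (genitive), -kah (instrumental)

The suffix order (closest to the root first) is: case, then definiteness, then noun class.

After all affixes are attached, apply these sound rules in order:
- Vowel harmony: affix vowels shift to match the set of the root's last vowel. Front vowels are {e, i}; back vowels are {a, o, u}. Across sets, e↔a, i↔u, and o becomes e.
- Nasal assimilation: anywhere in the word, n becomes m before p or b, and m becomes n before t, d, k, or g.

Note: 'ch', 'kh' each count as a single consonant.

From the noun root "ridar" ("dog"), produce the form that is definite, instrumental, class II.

ridarkahrd

Attach case instrumental -kah → ridarkah.
Attach definiteness definite -r (after consonant 'h') → ridarkahr.
Attach noun class class II -d → ridarkahrd.
Vowel harmony: no change.
Nasal assimilation: no change.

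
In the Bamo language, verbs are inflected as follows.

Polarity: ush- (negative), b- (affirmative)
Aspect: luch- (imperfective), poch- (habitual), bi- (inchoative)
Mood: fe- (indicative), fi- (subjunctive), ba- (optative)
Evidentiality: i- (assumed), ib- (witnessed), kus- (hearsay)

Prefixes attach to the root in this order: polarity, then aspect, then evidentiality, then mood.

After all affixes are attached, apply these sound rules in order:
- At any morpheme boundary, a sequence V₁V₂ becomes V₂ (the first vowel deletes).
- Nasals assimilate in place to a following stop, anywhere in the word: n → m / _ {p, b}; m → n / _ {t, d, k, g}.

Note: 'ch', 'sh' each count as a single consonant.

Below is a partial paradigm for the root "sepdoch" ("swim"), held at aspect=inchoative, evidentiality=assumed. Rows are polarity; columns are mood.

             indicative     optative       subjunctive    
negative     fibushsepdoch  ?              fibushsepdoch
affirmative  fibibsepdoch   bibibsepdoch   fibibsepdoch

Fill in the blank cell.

bibushsepdoch

Attach polarity negative ush- → ushsepdoch.
Attach aspect inchoative bi- → biushsepdoch.
Attach evidentiality assumed i- → ibiushsepdoch.
Attach mood optative ba- → baibiushsepdoch.
Apply vowel deletion: baibiushsepdoch → bibushsepdoch.
Nasal assimilation: no change.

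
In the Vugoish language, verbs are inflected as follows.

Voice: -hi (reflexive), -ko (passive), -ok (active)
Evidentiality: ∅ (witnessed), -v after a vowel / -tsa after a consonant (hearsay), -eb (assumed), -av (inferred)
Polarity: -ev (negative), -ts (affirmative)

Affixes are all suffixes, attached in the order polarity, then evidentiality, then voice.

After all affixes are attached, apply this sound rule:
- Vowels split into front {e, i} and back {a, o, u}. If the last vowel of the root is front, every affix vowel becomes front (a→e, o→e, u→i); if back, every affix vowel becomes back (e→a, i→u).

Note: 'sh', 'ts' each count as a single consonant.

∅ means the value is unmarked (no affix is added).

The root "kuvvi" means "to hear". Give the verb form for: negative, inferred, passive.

Attach polarity negative -ev → kuvviev.
Attach evidentiality inferred -av → kuvvievav.
Attach voice passive -ko → kuvvievavko.
Apply vowel harmony: kuvvievavko → kuvvievevke.

kuvvievevke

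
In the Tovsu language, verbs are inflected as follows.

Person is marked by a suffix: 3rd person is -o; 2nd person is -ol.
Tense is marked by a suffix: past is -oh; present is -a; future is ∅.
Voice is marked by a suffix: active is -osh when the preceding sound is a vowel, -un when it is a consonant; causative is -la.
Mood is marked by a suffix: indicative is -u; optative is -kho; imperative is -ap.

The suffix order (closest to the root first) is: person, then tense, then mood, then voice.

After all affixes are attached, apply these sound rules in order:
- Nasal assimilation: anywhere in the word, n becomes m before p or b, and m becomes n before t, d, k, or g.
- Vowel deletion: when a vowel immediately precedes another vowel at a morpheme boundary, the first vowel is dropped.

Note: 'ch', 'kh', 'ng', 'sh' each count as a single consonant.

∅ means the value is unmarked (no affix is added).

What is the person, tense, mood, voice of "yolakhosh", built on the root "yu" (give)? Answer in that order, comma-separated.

Segment: yu-ol-a-kho-osh.
person: -ol → 2nd person.
tense: -a → present.
mood: -kho → optative.
voice: -osh/un → active.

2nd person, present, optative, active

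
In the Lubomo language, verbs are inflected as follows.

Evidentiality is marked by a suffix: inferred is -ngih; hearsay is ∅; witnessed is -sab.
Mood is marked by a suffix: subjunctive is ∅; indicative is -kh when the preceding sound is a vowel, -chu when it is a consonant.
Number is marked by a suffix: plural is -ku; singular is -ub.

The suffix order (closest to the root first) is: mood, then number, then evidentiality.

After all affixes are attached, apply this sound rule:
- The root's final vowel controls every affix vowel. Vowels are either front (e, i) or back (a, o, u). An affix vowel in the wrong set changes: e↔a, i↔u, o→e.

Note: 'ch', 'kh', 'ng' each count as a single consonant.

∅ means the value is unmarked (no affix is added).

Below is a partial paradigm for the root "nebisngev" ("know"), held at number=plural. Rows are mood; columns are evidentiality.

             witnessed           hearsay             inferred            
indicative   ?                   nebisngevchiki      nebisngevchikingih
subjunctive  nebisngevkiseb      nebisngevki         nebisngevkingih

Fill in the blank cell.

Attach mood indicative -chu (after consonant 'v') → nebisngevchu.
Attach number plural -ku → nebisngevchuku.
Attach evidentiality witnessed -sab → nebisngevchukusab.
Apply vowel harmony: nebisngevchukusab → nebisngevchikiseb.

nebisngevchikiseb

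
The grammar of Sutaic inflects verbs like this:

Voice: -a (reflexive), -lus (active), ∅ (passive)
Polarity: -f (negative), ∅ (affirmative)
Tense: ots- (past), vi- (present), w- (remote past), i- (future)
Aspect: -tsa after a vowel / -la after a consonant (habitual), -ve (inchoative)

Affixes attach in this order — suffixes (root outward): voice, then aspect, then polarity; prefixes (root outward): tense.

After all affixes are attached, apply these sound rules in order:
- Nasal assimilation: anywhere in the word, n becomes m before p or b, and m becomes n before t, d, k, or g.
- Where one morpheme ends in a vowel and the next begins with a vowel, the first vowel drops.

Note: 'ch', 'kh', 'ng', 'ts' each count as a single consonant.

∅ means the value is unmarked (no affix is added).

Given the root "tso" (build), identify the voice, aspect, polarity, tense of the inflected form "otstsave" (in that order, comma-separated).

Segment: ots-tso-a-ve.
voice: -a → reflexive.
aspect: -ve → inchoative.
polarity: ∅ → affirmative.
tense: ots- → past.

reflexive, inchoative, affirmative, past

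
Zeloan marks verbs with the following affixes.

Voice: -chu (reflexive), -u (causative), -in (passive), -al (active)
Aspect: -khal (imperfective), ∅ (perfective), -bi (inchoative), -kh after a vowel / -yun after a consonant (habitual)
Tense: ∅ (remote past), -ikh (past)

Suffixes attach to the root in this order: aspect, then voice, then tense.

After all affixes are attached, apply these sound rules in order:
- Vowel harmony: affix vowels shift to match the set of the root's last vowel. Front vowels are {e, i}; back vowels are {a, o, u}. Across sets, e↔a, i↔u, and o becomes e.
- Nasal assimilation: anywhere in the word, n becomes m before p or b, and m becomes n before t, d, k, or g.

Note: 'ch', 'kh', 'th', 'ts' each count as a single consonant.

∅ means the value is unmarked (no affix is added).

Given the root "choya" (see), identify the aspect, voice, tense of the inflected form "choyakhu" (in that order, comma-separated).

habitual, causative, remote past

Segment: choya-kh-u.
aspect: -kh/yun → habitual.
voice: -u → causative.
tense: ∅ → remote past.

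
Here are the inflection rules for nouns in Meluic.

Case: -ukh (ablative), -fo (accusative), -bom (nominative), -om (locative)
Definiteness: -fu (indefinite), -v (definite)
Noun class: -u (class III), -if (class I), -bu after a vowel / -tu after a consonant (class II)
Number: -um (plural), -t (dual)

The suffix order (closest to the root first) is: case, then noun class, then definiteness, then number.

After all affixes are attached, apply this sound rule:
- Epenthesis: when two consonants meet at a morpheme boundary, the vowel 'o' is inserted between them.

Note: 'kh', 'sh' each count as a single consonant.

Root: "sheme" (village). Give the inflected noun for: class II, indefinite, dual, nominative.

Attach case nominative -bom → shemebom.
Attach noun class class II -tu (after consonant 'm') → shemebomtu.
Attach definiteness indefinite -fu → shemebomtufu.
Attach number dual -t → shemebomtufut.
Apply epenthesis: shemebomtufut → shemebomotufut.

shemebomotufut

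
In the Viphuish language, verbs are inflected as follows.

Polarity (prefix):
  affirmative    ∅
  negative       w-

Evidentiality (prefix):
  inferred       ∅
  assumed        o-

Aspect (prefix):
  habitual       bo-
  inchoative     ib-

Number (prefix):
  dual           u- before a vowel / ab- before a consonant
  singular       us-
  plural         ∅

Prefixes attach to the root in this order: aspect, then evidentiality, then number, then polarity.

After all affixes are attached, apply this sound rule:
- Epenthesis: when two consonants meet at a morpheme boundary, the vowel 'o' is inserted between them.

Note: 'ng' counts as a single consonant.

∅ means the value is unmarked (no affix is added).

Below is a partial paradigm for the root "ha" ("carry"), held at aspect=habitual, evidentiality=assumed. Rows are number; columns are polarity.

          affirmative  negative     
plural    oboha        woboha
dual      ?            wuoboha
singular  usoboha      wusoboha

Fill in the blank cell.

uoboha

Attach aspect habitual bo- → boha.
Attach evidentiality assumed o- → oboha.
Attach number dual u- (before vowel 'o') → uoboha.
polarity = affirmative: zero marking, form stays uoboha.
Epenthesis: no change.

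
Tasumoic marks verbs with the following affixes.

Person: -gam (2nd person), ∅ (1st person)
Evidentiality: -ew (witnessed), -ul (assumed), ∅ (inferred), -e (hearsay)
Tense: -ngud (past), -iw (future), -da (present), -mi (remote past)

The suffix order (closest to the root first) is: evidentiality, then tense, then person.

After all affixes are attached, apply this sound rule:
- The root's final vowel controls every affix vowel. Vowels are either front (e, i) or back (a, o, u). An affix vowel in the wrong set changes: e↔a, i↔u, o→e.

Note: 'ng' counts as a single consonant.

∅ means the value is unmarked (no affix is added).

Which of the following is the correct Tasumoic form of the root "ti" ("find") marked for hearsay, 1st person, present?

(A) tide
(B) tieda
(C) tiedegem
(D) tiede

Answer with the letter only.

D

Attach evidentiality hearsay -e → tie.
Attach tense present -da → tieda.
person = 1st person: zero marking, form stays tieda.
Apply vowel harmony: tieda → tiede.
So the correct form is tiede, option (D).
(B) tieda is wrong: it fails to apply the sound rule(s).
(C) tiedegem is wrong: it uses 2nd person instead of 1st person for person.
(A) tide is wrong: it uses inferred instead of hearsay for evidentiality.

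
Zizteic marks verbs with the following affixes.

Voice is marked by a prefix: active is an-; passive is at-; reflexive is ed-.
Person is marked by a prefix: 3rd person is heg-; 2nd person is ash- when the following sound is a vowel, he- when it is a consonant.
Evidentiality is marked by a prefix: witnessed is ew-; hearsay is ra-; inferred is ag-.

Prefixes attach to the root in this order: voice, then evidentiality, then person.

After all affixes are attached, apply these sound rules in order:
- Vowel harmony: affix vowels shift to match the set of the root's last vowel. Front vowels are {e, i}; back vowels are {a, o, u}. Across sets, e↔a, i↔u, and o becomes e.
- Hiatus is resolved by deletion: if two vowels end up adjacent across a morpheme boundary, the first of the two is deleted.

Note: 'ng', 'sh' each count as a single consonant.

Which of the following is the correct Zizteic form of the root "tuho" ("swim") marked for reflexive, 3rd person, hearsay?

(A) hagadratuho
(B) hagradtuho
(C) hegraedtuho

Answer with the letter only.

Attach voice reflexive ed- → edtuho.
Attach evidentiality hearsay ra- → raedtuho.
Attach person 3rd person heg- → hegraedtuho.
Apply vowel harmony: hegraedtuho → hagraadtuho.
Apply vowel deletion: hagraadtuho → hagradtuho.
So the correct form is hagradtuho, option (B).
(C) hegraedtuho is wrong: it fails to apply the sound rule(s).
(A) hagadratuho is wrong: it has the affixes in the wrong order.

B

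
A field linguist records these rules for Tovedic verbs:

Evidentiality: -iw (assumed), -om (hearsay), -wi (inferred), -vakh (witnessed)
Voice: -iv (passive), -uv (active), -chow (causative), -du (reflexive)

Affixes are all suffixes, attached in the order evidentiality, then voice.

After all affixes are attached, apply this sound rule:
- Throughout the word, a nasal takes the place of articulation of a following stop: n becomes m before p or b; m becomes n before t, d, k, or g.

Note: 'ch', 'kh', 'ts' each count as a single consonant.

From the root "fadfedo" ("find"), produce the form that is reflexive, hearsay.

Attach evidentiality hearsay -om → fadfedoom.
Attach voice reflexive -du → fadfedoomdu.
Apply nasal assimilation: fadfedoomdu → fadfedoondu.

fadfedoondu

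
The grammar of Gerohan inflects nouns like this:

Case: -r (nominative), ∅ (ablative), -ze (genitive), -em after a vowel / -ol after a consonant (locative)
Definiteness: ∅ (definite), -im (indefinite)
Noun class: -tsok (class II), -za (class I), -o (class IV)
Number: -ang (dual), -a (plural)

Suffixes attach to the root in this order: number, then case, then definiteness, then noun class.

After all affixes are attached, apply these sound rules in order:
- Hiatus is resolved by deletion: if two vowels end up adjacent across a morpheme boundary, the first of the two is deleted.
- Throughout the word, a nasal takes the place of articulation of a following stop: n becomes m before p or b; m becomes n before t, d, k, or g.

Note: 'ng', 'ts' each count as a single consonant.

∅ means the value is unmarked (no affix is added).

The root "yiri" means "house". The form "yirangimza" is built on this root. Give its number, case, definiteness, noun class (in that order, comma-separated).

dual, ablative, indefinite, class I

Segment: yiri-ang-im-za.
number: -ang → dual.
case: ∅ → ablative.
definiteness: -im → indefinite.
noun class: -za → class I.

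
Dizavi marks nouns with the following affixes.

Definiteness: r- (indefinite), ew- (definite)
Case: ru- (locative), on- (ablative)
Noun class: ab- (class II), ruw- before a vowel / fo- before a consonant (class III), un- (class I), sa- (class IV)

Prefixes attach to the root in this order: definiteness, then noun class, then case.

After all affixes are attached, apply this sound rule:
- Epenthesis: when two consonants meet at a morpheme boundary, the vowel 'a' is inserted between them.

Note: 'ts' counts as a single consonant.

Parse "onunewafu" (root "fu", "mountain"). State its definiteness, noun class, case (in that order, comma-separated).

Segment: on-un-ew-fu.
definiteness: ew- → definite.
noun class: un- → class I.
case: on- → ablative.

definite, class I, ablative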